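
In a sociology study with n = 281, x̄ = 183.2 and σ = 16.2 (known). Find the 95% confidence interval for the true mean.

CI = x̄ ± z*(σ/√n) = 183.2 ± 1.96(16.2/√281) = 183.2 ± 1.89 = (181.31, 185.09)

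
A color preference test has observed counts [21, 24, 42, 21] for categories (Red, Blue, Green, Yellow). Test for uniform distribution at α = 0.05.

Expected = 27 each. χ² = Σ(O-E)²/E = 11.333. df = 3, critical value = 7.815. Reject H₀.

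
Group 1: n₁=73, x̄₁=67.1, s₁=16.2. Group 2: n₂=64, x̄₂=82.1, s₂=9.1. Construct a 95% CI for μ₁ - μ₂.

Difference = -15.0. SE = √(16.2²/73 + 9.1²/64) = 2.211. CI = (-19.33, -10.67)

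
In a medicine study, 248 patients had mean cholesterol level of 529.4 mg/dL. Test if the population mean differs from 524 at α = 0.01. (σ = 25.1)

z = (x̄ - μ₀)/(σ/√n) = (529.4 - 524)/(25.1/√248) = 3.388. Critical value: ±2.576. Since |3.388| > 2.576, Reject H₀.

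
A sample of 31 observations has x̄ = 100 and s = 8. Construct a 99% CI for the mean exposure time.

CI = x̄ ± t*(s/√n) = 100 ± 2.75(8/√31) = (96.05, 103.95)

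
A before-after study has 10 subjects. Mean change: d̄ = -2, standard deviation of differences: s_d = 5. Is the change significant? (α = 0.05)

t = d̄/(s_d/√n) = -2/(5/√10) = -1.265. df = 9, critical t = ±2.262. Fail to reject H₀.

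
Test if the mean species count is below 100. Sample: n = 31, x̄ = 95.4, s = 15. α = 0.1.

t = (95.4 - 100)/(15/√31) = -1.707, df = 30. Critical t = -1.31. Reject H₀.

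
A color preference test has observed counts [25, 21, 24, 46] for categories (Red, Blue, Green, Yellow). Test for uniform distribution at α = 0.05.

Expected = 29 each. χ² = Σ(O-E)²/E = 13.586. df = 3, critical value = 7.815. Reject H₀.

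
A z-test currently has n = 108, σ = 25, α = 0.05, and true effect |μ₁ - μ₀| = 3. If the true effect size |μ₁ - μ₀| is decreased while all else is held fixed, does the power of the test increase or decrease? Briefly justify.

Power decreases: a smaller true effect decreases the non-centrality λ = |μ₁ - μ₀|/(σ/√n).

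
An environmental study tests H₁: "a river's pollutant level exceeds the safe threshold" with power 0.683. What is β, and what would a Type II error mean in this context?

β = 1 - power = 1 - 0.683 = 0.317. A Type II error is failing to reject H₀ when H₀ is false (false negative) — here, failing to conclude that a river's pollutant level exceeds the safe threshold when in fact it is true. Consequence: allowing unsafe pollution to continue.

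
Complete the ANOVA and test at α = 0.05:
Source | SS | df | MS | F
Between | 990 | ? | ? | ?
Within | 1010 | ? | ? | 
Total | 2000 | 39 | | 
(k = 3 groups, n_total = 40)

df_between = 2, df_within = 37. MS_between = 495.0, MS_within = 27.3. F = 18.134, F_crit ≈ 3.252. Reject H₀.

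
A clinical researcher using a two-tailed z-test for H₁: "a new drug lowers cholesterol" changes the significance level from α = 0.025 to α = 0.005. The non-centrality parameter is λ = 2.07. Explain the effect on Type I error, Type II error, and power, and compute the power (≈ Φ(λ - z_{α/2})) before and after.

Decreasing α from 0.025 to 0.005:
• Type I error rate decreases (α is the Type I rate by definition).
• Critical value moves from z_{α/2} = 2.241 to 2.807, so power = Φ(λ - z_{α/2}) goes from Φ(2.07 - 2.241) = 0.432 to Φ(2.07 - 2.807) = 0.231.
• Type II error rate β = 1 - power therefore increases (0.568 → 0.769).
Appropriate when false positives are costly — here, approving an ineffective drug — patients take a useless medication and may skip effective alternatives.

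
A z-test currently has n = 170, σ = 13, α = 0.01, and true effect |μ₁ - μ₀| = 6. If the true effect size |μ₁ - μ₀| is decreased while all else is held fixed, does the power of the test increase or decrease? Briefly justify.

Power decreases: a smaller true effect decreases the non-centrality λ = |μ₁ - μ₀|/(σ/√n).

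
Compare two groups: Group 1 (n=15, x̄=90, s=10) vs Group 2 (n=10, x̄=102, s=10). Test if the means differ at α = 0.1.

Pooled sp = 10.0. t = -2.939, df = 23. Critical t = ±1.714. Reject H₀.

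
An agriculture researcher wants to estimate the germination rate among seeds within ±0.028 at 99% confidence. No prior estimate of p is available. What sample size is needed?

Conservative approach: use p = 0.5 (maximizes p(1-p) = 0.25). n = z²(0.25)/E² = 2.576²×0.25/0.028² = 2116.0 → n = 2116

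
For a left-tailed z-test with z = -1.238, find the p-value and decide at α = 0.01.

p = P(Z < -1.238) = Φ(-1.238) ≈ 0.1079. Since p ≥ 0.01, fail to reject H₀ (not significant) at α = 0.01.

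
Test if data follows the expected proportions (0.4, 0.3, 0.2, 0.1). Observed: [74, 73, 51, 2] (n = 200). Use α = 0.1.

Expected: [80.0, 60.0, 40.0, 20.0]. χ² = 22.492. df = 3, critical = 6.251. Reject H₀.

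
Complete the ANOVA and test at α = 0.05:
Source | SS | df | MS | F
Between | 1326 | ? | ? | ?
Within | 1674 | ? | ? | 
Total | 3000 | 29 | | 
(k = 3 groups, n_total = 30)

df_between = 2, df_within = 27. MS_between = 663.0, MS_within = 62.0. F = 10.694, F_crit ≈ 3.354. Reject H₀.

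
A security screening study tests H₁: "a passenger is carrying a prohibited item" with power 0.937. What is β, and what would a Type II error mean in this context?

β = 1 - power = 1 - 0.937 = 0.063. A Type II error is failing to reject H₀ when H₀ is false (false negative) — here, failing to conclude that a passenger is carrying a prohibited item when in fact it is true. Consequence: letting a prohibited item through — security breach.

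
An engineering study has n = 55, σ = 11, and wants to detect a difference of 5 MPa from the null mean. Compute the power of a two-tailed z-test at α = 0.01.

SE = σ/√n = 11/√55 = 1.483. Non-centrality λ = d/SE = 5/1.483 = 3.371. Power ≈ Φ(λ - z_{α/2}) = Φ(3.371 - 2.576) = Φ(0.795) = 0.787.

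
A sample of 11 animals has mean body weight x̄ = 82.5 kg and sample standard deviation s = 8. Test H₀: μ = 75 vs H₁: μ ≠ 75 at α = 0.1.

t = (x̄ - μ₀)/(s/√n) = (82.5 - 75)/(8/√11) = 3.109. df = 10, critical t = ±1.812. Reject H₀.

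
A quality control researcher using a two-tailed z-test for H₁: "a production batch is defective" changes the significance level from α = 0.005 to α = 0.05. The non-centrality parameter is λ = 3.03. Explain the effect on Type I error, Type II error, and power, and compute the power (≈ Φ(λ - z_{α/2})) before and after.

Increasing α from 0.005 to 0.05:
• Type I error rate increases (α is the Type I rate by definition).
• Critical value moves from z_{α/2} = 2.807 to 1.96, so power = Φ(λ - z_{α/2}) goes from Φ(3.03 - 2.807) = 0.588 to Φ(3.03 - 1.96) = 0.858.
• Type II error rate β = 1 - power therefore decreases (0.412 → 0.142).
Appropriate when false negatives are costly — here, shipping a defective batch — faulty products reach customers.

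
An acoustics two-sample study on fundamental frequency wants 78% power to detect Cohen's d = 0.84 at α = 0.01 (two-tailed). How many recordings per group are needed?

z_{α/2} = 2.576, z_β = Φ⁻¹(0.78) = 0.772. For large effect (d = 0.84): n per group = 2(z_{α/2} + z_β)²/d² = 2(2.576 + 0.772)²/0.84² = 31.8 → 32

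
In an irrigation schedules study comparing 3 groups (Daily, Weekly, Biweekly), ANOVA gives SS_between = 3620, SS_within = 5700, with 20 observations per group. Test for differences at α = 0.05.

df_between = 2, df_within = 57. F = MS_between/MS_within = 1810.0/100.0 = 18.1. F_crit ≈ 3.159. Reject H₀. At least one mean differs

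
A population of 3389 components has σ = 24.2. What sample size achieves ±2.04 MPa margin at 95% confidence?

Without FPC: n₀ = (1.96×24.2/2.04)² = 540.608. With FPC: n = n₀N/(n₀+N-1) = 466.4 → n = 467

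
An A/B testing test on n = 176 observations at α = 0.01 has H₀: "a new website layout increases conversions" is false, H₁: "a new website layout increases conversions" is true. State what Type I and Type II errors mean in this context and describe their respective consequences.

Type I (false positive): concluding that a new website layout increases conversions when it is not — rolling out a layout that doesn't actually help — wasted engineering effort. Type II (false negative): failing to conclude that a new website layout increases conversions when it is — discarding a layout that would have improved conversions — lost revenue. Which is costlier depends on domain priorities and is a judgement call rather than a statistical fact.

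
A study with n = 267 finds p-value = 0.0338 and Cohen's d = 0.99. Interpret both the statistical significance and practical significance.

Statistically significant (p = 0.0338 < 0.05). Cohen's d = 0.99 indicates a large effect size. Both statistical and practical significance should be considered.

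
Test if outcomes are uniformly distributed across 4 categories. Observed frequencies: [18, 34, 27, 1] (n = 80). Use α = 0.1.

Expected = 20 each. χ² = Σ(O-E)²/E = 30.5. df = 3, critical value = 6.251. Reject H₀.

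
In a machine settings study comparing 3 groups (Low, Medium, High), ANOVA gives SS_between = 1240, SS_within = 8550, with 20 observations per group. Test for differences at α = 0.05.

df_between = 2, df_within = 57. F = MS_between/MS_within = 620.0/150.0 = 4.133. F_crit ≈ 3.159. Reject H₀. At least one mean differs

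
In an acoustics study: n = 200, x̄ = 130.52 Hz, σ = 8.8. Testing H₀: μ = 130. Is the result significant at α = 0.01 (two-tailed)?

z = (130.52 - 130)/(8.8/√200) = 0.836. Since |z| ≤ 2.576, not significant at α = 0.01.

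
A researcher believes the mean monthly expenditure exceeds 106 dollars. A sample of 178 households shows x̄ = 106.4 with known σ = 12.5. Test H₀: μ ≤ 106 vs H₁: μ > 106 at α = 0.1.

z = 0.427. Critical value: 1.28. Fail to reject H₀.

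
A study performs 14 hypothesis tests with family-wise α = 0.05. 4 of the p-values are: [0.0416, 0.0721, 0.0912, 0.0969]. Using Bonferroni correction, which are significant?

Bonferroni α = 0.05/14 = 0.00357. None of the given p-values are significant.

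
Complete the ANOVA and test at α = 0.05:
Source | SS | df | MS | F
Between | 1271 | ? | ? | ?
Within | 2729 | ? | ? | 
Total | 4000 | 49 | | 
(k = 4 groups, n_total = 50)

df_between = 3, df_within = 46. MS_between = 423.67, MS_within = 59.33. F = 7.141, F_crit ≈ 2.807. Reject H₀.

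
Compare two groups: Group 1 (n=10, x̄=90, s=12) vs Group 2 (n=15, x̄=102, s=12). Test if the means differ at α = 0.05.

Pooled sp = 12.0. t = -2.449, df = 23. Critical t = ±2.069. Reject H₀.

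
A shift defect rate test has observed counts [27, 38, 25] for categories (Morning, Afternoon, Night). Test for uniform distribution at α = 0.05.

Expected = 30 each. χ² = Σ(O-E)²/E = 3.267. df = 2, critical value = 5.991. Fail to reject H₀.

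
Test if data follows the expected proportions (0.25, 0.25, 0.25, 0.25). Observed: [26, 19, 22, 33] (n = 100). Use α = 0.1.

Expected: [25.0, 25.0, 25.0, 25.0]. χ² = 4.4. df = 3, critical = 6.251. Fail to reject H₀.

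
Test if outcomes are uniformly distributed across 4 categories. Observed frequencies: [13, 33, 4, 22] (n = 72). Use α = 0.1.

Expected = 18 each. χ² = Σ(O-E)²/E = 25.667. df = 3, critical value = 6.251. Reject H₀.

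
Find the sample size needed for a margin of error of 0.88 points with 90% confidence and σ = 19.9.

n = (z*σ/E)² = (1.645×19.9/0.88)² = 1383.8 → n = 1384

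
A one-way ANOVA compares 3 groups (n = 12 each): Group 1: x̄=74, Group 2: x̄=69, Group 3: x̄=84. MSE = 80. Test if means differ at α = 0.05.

Grand mean = 75.67. SS_between = 1400.0, MS_between = 700.0. F = 8.75, F_crit ≈ 3.285. Reject H₀.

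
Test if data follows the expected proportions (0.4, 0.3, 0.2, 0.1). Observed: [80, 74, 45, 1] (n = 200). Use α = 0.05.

Expected: [80.0, 60.0, 40.0, 20.0]. χ² = 21.942. df = 3, critical = 7.815. Reject H₀.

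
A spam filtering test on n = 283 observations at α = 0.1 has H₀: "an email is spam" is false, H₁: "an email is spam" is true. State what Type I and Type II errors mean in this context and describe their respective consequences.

Type I (false positive): concluding that an email is spam when it is not — a legitimate email is sent to the spam folder and the user misses it. Type II (false negative): failing to conclude that an email is spam when it is — a spam email lands in the inbox. Which is costlier depends on domain priorities and is a judgement call rather than a statistical fact.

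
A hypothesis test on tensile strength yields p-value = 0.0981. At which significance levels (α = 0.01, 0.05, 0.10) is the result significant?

p = 0.0981. Significant at: α = 0.1.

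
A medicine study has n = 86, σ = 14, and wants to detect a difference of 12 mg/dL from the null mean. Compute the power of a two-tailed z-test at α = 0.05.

SE = σ/√n = 14/√86 = 1.51. Non-centrality λ = d/SE = 12/1.51 = 7.949. Power ≈ Φ(λ - z_{α/2}) = Φ(7.949 - 1.96) = Φ(5.989) = 1.0.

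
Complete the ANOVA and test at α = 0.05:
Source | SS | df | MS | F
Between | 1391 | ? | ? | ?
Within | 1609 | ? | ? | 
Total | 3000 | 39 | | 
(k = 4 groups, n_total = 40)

df_between = 3, df_within = 36. MS_between = 463.67, MS_within = 44.69. F = 10.374, F_crit ≈ 2.866. Reject H₀.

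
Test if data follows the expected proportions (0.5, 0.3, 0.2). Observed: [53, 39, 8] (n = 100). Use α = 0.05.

Expected: [50.0, 30.0, 20.0]. χ² = 10.08. df = 2, critical = 5.991. Reject H₀.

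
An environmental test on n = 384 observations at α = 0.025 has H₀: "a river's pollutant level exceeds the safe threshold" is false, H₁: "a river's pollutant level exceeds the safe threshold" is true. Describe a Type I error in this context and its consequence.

Type I error: rejecting H₀ when it is true — concluding that a river's pollutant level exceeds the safe threshold when in fact it is not. Consequence: shutting down a compliant factory unnecessarily.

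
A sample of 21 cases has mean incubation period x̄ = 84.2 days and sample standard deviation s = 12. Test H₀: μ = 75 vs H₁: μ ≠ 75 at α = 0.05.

t = (x̄ - μ₀)/(s/√n) = (84.2 - 75)/(12/√21) = 3.513. df = 20, critical t = ±2.086. Reject H₀.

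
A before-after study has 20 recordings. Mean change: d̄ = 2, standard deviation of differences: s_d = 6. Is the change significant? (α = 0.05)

t = d̄/(s_d/√n) = 2/(6/√20) = 1.491. df = 19, critical t = ±2.093. Fail to reject H₀.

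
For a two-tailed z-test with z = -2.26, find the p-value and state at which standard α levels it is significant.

p = 2·P(Z > |-2.26|) = 2·(1 - Φ(2.26)) ≈ 0.0238. Significant at α = 0.1; Significant at α = 0.05.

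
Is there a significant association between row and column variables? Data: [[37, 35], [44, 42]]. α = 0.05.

χ² = 0.001. df = 1, critical = 3.841. Fail to reject H₀. No evidence of dependence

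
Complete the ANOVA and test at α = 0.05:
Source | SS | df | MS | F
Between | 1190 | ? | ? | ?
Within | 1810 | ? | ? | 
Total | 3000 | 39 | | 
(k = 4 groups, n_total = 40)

df_between = 3, df_within = 36. MS_between = 396.67, MS_within = 50.28. F = 7.89, F_crit ≈ 2.866. Reject H₀.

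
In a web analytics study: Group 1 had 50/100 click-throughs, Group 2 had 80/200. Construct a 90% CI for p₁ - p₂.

p̂₁ = 0.5, p̂₂ = 0.4. Difference = 0.1. CI = (-0.0, 0.2)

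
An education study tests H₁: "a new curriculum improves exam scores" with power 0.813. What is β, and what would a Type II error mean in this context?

β = 1 - power = 1 - 0.813 = 0.187. A Type II error is failing to reject H₀ when H₀ is false (false negative) — here, failing to conclude that a new curriculum improves exam scores when in fact it is true. Consequence: keeping the old curriculum when the new one would have helped students.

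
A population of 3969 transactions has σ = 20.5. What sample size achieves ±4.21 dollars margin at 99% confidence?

Without FPC: n₀ = (2.576×20.5/4.21)² = 157.339. With FPC: n = n₀N/(n₀+N-1) = 151.4 → n = 152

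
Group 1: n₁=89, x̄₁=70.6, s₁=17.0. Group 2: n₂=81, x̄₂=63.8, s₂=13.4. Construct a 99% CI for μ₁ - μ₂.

Difference = 6.8. SE = √(17.0²/89 + 13.4²/81) = 2.338. CI = (0.78, 12.82)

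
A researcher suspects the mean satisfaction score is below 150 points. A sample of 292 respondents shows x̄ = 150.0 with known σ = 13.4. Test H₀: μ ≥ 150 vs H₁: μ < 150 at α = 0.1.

z = 0.0. Critical value: -1.28. Fail to reject H₀.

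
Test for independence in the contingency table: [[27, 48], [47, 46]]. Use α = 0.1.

χ² = 3.56. df = 1, critical = 2.706. Reject H₀. Variables are dependent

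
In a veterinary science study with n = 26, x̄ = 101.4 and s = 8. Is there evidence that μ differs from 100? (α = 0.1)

t = (x̄ - μ₀)/(s/√n) = (101.4 - 100)/(8/√26) = 0.892. df = 25, critical t = ±1.708. Fail to reject H₀.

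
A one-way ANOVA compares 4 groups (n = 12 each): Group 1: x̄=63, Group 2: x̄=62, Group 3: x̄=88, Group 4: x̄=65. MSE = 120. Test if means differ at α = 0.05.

Grand mean = 69.5. SS_between = 5532.0, MS_between = 1844.0. F = 15.367, F_crit ≈ 2.816. Reject H₀.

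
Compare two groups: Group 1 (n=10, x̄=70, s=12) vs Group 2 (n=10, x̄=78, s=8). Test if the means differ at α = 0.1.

Pooled sp = 10.2. t = -1.754, df = 18. Critical t = ±1.734. Reject H₀.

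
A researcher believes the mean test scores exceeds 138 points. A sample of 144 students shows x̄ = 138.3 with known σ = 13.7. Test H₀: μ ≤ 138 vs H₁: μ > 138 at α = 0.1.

z = 0.263. Critical value: 1.28. Fail to reject H₀.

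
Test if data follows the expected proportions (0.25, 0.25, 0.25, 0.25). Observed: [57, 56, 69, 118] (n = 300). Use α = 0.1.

Expected: [75.0, 75.0, 75.0, 75.0]. χ² = 34.267. df = 3, critical = 6.251. Reject H₀.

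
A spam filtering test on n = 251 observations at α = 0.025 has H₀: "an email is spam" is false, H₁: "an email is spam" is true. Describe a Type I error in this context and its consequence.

Type I error: rejecting H₀ when it is true — concluding that an email is spam when in fact it is not. Consequence: a legitimate email is sent to the spam folder and the user misses it.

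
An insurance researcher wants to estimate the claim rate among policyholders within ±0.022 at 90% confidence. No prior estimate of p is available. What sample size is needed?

Conservative approach: use p = 0.5 (maximizes p(1-p) = 0.25). n = z²(0.25)/E² = 1.645²×0.25/0.022² = 1397.7 → n = 1398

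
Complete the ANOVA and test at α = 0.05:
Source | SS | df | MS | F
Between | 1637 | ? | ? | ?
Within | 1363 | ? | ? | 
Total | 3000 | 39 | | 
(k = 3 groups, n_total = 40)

df_between = 2, df_within = 37. MS_between = 818.5, MS_within = 36.84. F = 22.219, F_crit ≈ 3.252. Reject H₀.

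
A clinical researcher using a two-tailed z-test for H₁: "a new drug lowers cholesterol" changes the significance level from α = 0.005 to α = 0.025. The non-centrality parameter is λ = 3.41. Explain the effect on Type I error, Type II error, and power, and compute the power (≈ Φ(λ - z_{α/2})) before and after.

Increasing α from 0.005 to 0.025:
• Type I error rate increases (α is the Type I rate by definition).
• Critical value moves from z_{α/2} = 2.807 to 2.241, so power = Φ(λ - z_{α/2}) goes from Φ(3.41 - 2.807) = 0.727 to Φ(3.41 - 2.241) = 0.879.
• Type II error rate β = 1 - power therefore decreases (0.273 → 0.121).
Appropriate when false negatives are costly — here, shelving an effective drug — patients miss out on a treatment that would have helped.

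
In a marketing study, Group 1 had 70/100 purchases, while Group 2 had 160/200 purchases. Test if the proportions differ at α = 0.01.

p̂₁ = 0.7, p̂₂ = 0.8, pooled p̂ = 0.767. z = -1.93. Critical: ±2.576. Fail to reject H₀.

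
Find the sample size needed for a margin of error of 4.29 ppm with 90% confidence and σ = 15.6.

n = (z*σ/E)² = (1.645×15.6/4.29)² = 35.8 → n = 36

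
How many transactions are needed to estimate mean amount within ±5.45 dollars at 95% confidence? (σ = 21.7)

n = (z*σ/E)² = (1.96×21.7/5.45)² = 60.9 → n = 61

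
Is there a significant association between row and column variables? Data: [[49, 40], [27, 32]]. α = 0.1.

χ² = 1.227. df = 1, critical = 2.706. Fail to reject H₀. No evidence of dependence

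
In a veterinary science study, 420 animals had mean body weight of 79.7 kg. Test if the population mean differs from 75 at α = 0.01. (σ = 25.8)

z = (x̄ - μ₀)/(σ/√n) = (79.7 - 75)/(25.8/√420) = 3.733. Critical value: ±2.576. Since |3.733| > 2.576, Reject H₀.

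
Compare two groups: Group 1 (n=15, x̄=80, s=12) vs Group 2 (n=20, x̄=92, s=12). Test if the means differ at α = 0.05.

Pooled sp = 12.0. t = -2.928, df = 33. Critical t = ±2.035. Reject H₀.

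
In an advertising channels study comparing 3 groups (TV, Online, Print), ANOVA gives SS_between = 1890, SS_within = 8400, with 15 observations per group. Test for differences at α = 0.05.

df_between = 2, df_within = 42. F = MS_between/MS_within = 945.0/200.0 = 4.725. F_crit ≈ 3.22. Reject H₀. At least one mean differs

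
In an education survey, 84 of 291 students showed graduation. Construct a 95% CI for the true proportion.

p̂ = 0.289. CI = p̂ ± z*√(p̂(1-p̂)/n) = (0.237, 0.341)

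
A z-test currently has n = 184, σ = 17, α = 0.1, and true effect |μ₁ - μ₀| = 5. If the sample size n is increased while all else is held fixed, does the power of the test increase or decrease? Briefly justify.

Power increases: a larger n shrinks the standard error σ/√n, moving the sampling distribution under H₁ further from the critical value.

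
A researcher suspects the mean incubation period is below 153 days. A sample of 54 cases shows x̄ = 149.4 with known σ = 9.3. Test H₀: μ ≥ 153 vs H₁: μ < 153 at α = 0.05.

z = -2.845. Critical value: -1.645. Reject H₀.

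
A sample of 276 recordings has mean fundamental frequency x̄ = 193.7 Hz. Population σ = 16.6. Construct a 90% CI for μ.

CI = x̄ ± z*(σ/√n) = 193.7 ± 1.645(16.6/√276) = 193.7 ± 1.64 = (192.06, 195.34)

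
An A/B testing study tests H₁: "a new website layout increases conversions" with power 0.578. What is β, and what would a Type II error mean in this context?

β = 1 - power = 1 - 0.578 = 0.422. A Type II error is failing to reject H₀ when H₀ is false (false negative) — here, failing to conclude that a new website layout increases conversions when in fact it is true. Consequence: discarding a layout that would have improved conversions — lost revenue.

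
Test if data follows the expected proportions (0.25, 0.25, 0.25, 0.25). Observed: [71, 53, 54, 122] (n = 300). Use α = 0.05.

Expected: [75.0, 75.0, 75.0, 75.0]. χ² = 42.0. df = 3, critical = 7.815. Reject H₀.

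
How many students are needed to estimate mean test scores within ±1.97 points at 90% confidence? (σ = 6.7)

n = (z*σ/E)² = (1.645×6.7/1.97)² = 31.3 → n = 32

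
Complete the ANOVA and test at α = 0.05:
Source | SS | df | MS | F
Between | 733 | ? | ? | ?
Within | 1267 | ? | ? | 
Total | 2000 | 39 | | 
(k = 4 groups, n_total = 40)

df_between = 3, df_within = 36. MS_between = 244.33, MS_within = 35.19. F = 6.942, F_crit ≈ 2.866. Reject H₀.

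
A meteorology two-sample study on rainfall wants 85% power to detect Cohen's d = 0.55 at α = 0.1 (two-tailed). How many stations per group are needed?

z_{α/2} = 1.645, z_β = Φ⁻¹(0.85) = 1.036. For medium effect (d = 0.55): n per group = 2(z_{α/2} + z_β)²/d² = 2(1.645 + 1.036)²/0.55² = 47.5 → 48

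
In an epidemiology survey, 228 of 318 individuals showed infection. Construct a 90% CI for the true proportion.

p̂ = 0.717. CI = p̂ ± z*√(p̂(1-p̂)/n) = (0.675, 0.759)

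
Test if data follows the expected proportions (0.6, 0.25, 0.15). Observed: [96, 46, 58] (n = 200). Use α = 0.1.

Expected: [120.0, 50.0, 30.0]. χ² = 31.253. df = 2, critical = 4.605. Reject H₀.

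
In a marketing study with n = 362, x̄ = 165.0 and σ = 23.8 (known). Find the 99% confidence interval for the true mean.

CI = x̄ ± z*(σ/√n) = 165.0 ± 2.576(23.8/√362) = 165.0 ± 3.22 = (161.78, 168.22)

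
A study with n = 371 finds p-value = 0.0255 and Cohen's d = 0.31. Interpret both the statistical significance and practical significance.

Statistically significant (p = 0.0255 < 0.05). Cohen's d = 0.31 indicates a small effect size. Both statistical and practical significance should be considered.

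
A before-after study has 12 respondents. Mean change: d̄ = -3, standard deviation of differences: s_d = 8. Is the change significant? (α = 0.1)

t = d̄/(s_d/√n) = -3/(8/√12) = -1.299. df = 11, critical t = ±1.796. Fail to reject H₀.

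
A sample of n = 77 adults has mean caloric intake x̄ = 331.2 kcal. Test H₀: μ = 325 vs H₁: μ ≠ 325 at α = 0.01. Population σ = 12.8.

z = (x̄ - μ₀)/(σ/√n) = (331.2 - 325)/(12.8/√77) = 4.25. Critical value: ±2.576. Since |4.25| > 2.576, Reject H₀.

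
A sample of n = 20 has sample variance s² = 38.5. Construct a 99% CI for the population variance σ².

df = 19. χ²_{0.005} = 38.582, χ²_{0.995} = 6.844. CI for σ² = ((n-1)s²/χ²_{α/2}, (n-1)s²/χ²_{1-α/2}) = (19·38.5/38.582, 19·38.5/6.844) = (18.96, 106.88)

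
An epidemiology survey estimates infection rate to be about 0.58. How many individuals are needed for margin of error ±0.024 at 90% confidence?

n = z²p(1-p)/E² = 1.645²×0.58×0.42/0.024² = 1144.4 → n = 1145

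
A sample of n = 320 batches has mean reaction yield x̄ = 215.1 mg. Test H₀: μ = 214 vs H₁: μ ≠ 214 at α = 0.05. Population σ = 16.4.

z = (x̄ - μ₀)/(σ/√n) = (215.1 - 214)/(16.4/√320) = 1.2. Critical value: ±1.96. Since |1.2| ≤ 1.96, Fail to reject H₀.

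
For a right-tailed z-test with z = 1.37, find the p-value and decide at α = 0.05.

p = P(Z > 1.37) = 1 - Φ(1.37) ≈ 0.0853. Since p ≥ 0.05, fail to reject H₀ (not significant) at α = 0.05.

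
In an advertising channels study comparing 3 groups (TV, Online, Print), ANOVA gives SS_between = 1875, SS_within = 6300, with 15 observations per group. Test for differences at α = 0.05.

df_between = 2, df_within = 42. F = MS_between/MS_within = 937.5/150.0 = 6.25. F_crit ≈ 3.22. Reject H₀. At least one mean differs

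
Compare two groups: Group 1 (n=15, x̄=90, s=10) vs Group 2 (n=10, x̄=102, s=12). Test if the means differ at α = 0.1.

Pooled sp = 10.83. t = -2.715, df = 23. Critical t = ±1.714. Reject H₀.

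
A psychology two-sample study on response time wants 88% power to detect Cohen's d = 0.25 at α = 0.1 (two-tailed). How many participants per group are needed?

z_{α/2} = 1.645, z_β = Φ⁻¹(0.88) = 1.175. For small effect (d = 0.25): n per group = 2(z_{α/2} + z_β)²/d² = 2(1.645 + 1.175)²/0.25² = 254.5 → 255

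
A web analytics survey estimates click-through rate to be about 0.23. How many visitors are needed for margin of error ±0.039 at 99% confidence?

n = z²p(1-p)/E² = 2.576²×0.23×0.77/0.039² = 772.6 → n = 773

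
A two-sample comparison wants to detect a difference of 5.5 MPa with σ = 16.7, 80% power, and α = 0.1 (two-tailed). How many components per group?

n per group = 2(z_α/2 + z_β)²σ²/d² = 2×(1.645 + 0.84)²×16.7²/5.5² = 113.9 → n = 114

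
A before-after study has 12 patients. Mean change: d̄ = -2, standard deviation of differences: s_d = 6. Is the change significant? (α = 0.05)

t = d̄/(s_d/√n) = -2/(6/√12) = -1.155. df = 11, critical t = ±2.201. Fail to reject H₀.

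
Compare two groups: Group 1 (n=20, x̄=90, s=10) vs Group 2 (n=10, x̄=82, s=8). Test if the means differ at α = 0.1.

Pooled sp = 9.4. t = 2.197, df = 28. Critical t = ±1.701. Reject H₀.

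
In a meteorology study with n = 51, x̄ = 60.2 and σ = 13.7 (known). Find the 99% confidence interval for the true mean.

CI = x̄ ± z*(σ/√n) = 60.2 ± 2.576(13.7/√51) = 60.2 ± 4.94 = (55.26, 65.14)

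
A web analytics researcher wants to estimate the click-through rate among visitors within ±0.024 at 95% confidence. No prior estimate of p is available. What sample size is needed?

Conservative approach: use p = 0.5 (maximizes p(1-p) = 0.25). n = z²(0.25)/E² = 1.96²×0.25/0.024² = 1667.4 → n = 1668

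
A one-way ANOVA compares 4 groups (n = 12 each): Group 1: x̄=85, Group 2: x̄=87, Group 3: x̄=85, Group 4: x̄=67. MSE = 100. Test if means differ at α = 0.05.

Grand mean = 81.0. SS_between = 3168.0, MS_between = 1056.0. F = 10.56, F_crit ≈ 2.816. Reject H₀.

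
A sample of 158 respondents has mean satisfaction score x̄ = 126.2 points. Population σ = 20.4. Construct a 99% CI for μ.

CI = x̄ ± z*(σ/√n) = 126.2 ± 2.576(20.4/√158) = 126.2 ± 4.18 = (122.02, 130.38)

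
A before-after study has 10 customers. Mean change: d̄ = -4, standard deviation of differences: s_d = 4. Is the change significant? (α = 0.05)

t = d̄/(s_d/√n) = -4/(4/√10) = -3.162. df = 9, critical t = ±2.262. Reject H₀.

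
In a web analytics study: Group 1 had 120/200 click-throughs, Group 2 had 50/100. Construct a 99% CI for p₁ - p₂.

p̂₁ = 0.6, p̂₂ = 0.5. Difference = 0.1. CI = (-0.057, 0.257)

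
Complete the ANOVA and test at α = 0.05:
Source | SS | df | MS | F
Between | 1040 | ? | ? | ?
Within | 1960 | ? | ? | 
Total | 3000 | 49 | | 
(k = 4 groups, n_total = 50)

df_between = 3, df_within = 46. MS_between = 346.67, MS_within = 42.61. F = 8.136, F_crit ≈ 2.807. Reject H₀.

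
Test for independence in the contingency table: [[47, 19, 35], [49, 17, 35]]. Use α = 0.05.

χ² = 0.153. df = 2, critical = 5.991. Fail to reject H₀. No evidence of dependence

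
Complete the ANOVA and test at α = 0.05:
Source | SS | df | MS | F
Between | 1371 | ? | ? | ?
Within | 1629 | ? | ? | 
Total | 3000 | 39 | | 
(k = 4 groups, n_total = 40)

df_between = 3, df_within = 36. MS_between = 457.0, MS_within = 45.25. F = 10.099, F_crit ≈ 2.866. Reject H₀.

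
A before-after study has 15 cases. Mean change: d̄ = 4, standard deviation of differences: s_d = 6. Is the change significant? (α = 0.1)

t = d̄/(s_d/√n) = 4/(6/√15) = 2.582. df = 14, critical t = ±1.761. Reject H₀.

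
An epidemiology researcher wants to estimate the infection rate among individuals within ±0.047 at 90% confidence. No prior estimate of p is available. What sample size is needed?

Conservative approach: use p = 0.5 (maximizes p(1-p) = 0.25). n = z²(0.25)/E² = 1.645²×0.25/0.047² = 306.2 → n = 307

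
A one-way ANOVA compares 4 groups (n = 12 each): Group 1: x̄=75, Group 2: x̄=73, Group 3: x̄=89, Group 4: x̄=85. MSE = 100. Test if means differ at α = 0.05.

Grand mean = 80.5. SS_between = 2148.0, MS_between = 716.0. F = 7.16, F_crit ≈ 2.816. Reject H₀.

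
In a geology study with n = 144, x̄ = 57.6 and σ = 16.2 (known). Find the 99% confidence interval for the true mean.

CI = x̄ ± z*(σ/√n) = 57.6 ± 2.576(16.2/√144) = 57.6 ± 3.48 = (54.12, 61.08)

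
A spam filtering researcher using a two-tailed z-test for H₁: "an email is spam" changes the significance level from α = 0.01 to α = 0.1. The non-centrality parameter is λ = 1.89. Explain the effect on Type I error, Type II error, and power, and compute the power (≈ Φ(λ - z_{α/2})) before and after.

Increasing α from 0.01 to 0.1:
• Type I error rate increases (α is the Type I rate by definition).
• Critical value moves from z_{α/2} = 2.576 to 1.645, so power = Φ(λ - z_{α/2}) goes from Φ(1.89 - 2.576) = 0.246 to Φ(1.89 - 1.645) = 0.597.
• Type II error rate β = 1 - power therefore decreases (0.754 → 0.403).
Appropriate when false negatives are costly — here, a spam email lands in the inbox.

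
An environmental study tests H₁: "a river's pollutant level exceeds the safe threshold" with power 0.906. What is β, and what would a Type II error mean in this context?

β = 1 - power = 1 - 0.906 = 0.094. A Type II error is failing to reject H₀ when H₀ is false (false negative) — here, failing to conclude that a river's pollutant level exceeds the safe threshold when in fact it is true. Consequence: allowing unsafe pollution to continue.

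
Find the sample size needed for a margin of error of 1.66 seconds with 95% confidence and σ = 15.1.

n = (z*σ/E)² = (1.96×15.1/1.66)² = 317.9 → n = 318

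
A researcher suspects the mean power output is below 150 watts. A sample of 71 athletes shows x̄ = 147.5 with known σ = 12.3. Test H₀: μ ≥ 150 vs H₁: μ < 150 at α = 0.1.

z = -1.713. Critical value: -1.28. Reject H₀.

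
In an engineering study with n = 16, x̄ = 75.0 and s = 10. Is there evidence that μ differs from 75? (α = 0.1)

t = (x̄ - μ₀)/(s/√n) = (75.0 - 75)/(10/√16) = 0.0. df = 15, critical t = ±1.753. Fail to reject H₀.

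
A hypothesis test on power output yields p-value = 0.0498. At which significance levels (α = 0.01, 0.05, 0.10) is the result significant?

p = 0.0498. Significant at: α = 0.05, 0.1.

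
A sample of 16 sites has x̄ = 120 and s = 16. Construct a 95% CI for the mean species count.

CI = x̄ ± t*(s/√n) = 120 ± 2.131(16/√16) = (111.48, 128.52)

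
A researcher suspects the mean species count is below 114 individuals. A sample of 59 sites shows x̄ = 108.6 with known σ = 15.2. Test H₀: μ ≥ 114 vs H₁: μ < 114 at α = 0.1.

z = -2.729. Critical value: -1.28. Reject H₀.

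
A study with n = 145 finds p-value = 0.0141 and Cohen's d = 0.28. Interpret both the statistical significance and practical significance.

Statistically significant (p = 0.0141 < 0.05). Cohen's d = 0.28 indicates a small effect size. Both statistical and practical significance should be considered.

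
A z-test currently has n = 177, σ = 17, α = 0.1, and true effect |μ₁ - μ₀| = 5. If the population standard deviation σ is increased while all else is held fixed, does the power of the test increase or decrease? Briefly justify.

Power decreases: a larger σ inflates the standard error σ/√n, pulling the sampling distribution under H₁ back toward the critical value.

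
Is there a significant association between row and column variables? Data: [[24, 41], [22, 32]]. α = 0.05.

χ² = 0.181. df = 1, critical = 3.841. Fail to reject H₀. No evidence of dependence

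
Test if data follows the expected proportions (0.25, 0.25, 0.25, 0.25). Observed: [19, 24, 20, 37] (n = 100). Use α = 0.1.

Expected: [25.0, 25.0, 25.0, 25.0]. χ² = 8.24. df = 3, critical = 6.251. Reject H₀.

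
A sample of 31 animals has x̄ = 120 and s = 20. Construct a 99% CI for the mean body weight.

CI = x̄ ± t*(s/√n) = 120 ± 2.75(20/√31) = (110.12, 129.88)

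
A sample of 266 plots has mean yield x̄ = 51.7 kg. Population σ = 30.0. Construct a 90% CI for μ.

CI = x̄ ± z*(σ/√n) = 51.7 ± 1.645(30.0/√266) = 51.7 ± 3.03 = (48.67, 54.73)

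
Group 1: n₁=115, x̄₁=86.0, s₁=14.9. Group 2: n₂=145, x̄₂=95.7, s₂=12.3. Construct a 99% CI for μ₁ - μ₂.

Difference = -9.7. SE = √(14.9²/115 + 12.3²/145) = 1.725. CI = (-14.14, -5.26)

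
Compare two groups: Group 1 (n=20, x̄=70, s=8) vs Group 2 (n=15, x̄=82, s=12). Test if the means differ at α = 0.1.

Pooled sp = 9.9. t = -3.55, df = 33. Critical t = ±1.692. Reject H₀.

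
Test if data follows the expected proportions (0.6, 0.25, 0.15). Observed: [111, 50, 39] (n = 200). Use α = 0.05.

Expected: [120.0, 50.0, 30.0]. χ² = 3.375. df = 2, critical = 5.991. Fail to reject H₀.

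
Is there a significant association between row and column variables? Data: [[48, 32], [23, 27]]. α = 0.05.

χ² = 2.433. df = 1, critical = 3.841. Fail to reject H₀. No evidence of dependence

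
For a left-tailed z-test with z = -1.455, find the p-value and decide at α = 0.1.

p = P(Z < -1.455) = Φ(-1.455) ≈ 0.0728. Since p < 0.1, reject H₀ (significant) at α = 0.1.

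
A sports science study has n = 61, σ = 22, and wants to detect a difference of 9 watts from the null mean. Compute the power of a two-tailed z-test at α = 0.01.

SE = σ/√n = 22/√61 = 2.817. Non-centrality λ = d/SE = 9/2.817 = 3.195. Power ≈ Φ(λ - z_{α/2}) = Φ(3.195 - 2.576) = Φ(0.619) = 0.732.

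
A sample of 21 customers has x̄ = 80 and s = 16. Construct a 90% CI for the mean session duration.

CI = x̄ ± t*(s/√n) = 80 ± 1.725(16/√21) = (73.98, 86.02)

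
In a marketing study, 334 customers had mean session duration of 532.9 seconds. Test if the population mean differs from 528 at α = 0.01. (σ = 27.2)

z = (x̄ - μ₀)/(σ/√n) = (532.9 - 528)/(27.2/√334) = 3.292. Critical value: ±2.576. Since |3.292| > 2.576, Reject H₀.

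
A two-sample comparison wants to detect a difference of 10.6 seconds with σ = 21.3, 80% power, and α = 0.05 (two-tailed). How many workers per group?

n per group = 2(z_α/2 + z_β)²σ²/d² = 2×(1.96 + 0.84)²×21.3²/10.6² = 63.3 → n = 64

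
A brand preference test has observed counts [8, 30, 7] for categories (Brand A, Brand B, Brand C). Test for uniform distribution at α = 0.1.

Expected = 15 each. χ² = Σ(O-E)²/E = 22.533. df = 2, critical value = 4.605. Reject H₀.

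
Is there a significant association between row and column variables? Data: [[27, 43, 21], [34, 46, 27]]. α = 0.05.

χ² = 0.364. df = 2, critical = 5.991. Fail to reject H₀. No evidence of dependence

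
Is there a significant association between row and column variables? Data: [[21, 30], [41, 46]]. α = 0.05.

χ² = 0.46. df = 1, critical = 3.841. Fail to reject H₀. No evidence of dependence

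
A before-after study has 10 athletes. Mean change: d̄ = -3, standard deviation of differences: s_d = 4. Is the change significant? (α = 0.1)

t = d̄/(s_d/√n) = -3/(4/√10) = -2.372. df = 9, critical t = ±1.833. Reject H₀.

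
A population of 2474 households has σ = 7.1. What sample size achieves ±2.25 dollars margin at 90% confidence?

Without FPC: n₀ = (1.645×7.1/2.25)² = 26.945. With FPC: n = n₀N/(n₀+N-1) = 26.7 → n = 27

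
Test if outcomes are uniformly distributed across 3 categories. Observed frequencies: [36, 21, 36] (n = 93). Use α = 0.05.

Expected = 31 each. χ² = Σ(O-E)²/E = 4.839. df = 2, critical value = 5.991. Fail to reject H₀.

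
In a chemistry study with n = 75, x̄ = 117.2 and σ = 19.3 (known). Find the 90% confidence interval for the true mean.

CI = x̄ ± z*(σ/√n) = 117.2 ± 1.645(19.3/√75) = 117.2 ± 3.67 = (113.53, 120.87)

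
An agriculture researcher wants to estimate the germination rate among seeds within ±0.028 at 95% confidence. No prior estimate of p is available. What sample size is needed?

Conservative approach: use p = 0.5 (maximizes p(1-p) = 0.25). n = z²(0.25)/E² = 1.96²×0.25/0.028² = 1225.0 → n = 1225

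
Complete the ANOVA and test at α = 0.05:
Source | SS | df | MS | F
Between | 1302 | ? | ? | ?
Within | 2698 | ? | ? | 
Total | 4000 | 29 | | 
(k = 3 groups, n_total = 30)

df_between = 2, df_within = 27. MS_between = 651.0, MS_within = 99.93. F = 6.515, F_crit ≈ 3.354. Reject H₀.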